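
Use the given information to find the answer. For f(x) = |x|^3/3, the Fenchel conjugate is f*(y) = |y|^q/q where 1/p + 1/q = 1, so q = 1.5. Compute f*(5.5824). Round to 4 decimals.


The conjugate exponent q satisfies 1/p + 1/q = 1.
p = 3, so q = 3/(3 - 1) = 1.5
|y|^q = 5.5824^1.5 = 13.1896
f*(5.5824) = 13.1896 / 1.5 = 8.7931


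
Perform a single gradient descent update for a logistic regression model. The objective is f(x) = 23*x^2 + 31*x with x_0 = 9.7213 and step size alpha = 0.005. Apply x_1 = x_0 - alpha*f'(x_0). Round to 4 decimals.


We compute the gradient at x_0 and apply the update.
f'(x) = 46*x + 31
f'(9.7213) = 46*9.7213 + 31 = 478.1798
x_1 = 9.7213 - 0.005*478.1798 = 7.3304


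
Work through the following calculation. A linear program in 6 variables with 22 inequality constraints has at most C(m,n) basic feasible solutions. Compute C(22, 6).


Each vertex corresponds to some choice of n active constraints out of m, so the number of vertices is at most C(m, n) = m! / (n!(m-n)!).
m = 22, n = 6
Numerator: 22 * 21 * 20 * 19 * 18 * 17
Denominator: 6! = 720
C(22, 6) = 74613


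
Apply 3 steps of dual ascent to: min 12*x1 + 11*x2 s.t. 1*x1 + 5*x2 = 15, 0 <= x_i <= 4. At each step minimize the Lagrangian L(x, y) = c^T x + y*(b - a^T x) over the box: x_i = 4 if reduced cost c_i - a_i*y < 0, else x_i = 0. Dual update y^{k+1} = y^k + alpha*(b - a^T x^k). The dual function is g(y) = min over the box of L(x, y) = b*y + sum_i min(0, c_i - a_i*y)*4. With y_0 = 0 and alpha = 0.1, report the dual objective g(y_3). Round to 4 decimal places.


Dual ascent for LP: min 12*x1 + 11*x2, 1*x1 + 5*x2 = 15, 0 <= x_i <= 4
Step 1: y^k = 0.0, reduced costs: (12.0, 11.0)
  x^k = (0.0, 0.0), subgradient = b - a^T x = 15.0
  y^{k+1} = 0.0 + 0.1*15.0 = 1.5
Step 2: y^k = 1.5, reduced costs: (10.5, 3.5)
  x^k = (0.0, 0.0), subgradient = b - a^T x = 15.0
  y^{k+1} = 1.5 + 0.1*15.0 = 3.0
Step 3: y^k = 3.0, reduced costs: (9.0, -4.0)
  x^k = (0.0, 4.0), subgradient = b - a^T x = -5.0
  y^{k+1} = 3.0 + 0.1*-5.0 = 2.5
Dual objective at y_3 = 2.5: reduced costs (9.5, -1.5), box minimizer x = (0.0, 4.0)
g(y_3) = b*y + (c1 - a1*y)*x1 + (c2 - a2*y)*x2 = 15*2.5 + 9.5*0.0 + (-1.5)*4.0 = 37.5 + 0.0 - 6.0 = 31.5


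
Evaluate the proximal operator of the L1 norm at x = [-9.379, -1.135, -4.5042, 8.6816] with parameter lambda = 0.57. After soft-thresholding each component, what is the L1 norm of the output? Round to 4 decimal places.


Soft-thresholding with lambda = 0.57:
prox(-9.379) = sign(-9.379)*max(|-9.379| - 0.57, 0) = -8.809
prox(-1.135) = sign(-1.135)*max(|-1.135| - 0.57, 0) = -0.565
prox(-4.5042) = sign(-4.5042)*max(|-4.5042| - 0.57, 0) = -3.9342
prox(8.6816) = sign(8.6816)*max(|8.6816| - 0.57, 0) = 8.1116
prox(x) = [-8.809, -0.565, -3.9342, 8.1116]
||prox(x)||_1 = 8.809 + 0.565 + 3.9342 + 8.1116 = 21.4198


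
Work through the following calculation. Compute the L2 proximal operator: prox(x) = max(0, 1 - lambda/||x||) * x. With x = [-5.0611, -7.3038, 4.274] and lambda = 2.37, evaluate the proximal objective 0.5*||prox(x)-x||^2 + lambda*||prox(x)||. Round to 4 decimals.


Step 1: Compute ||x||.
||x|| = 9.8604
Step 2: Compute scaling factor.
scale = max(0, 1 - 2.37/9.8604) = 0.7596
Step 3: prox(x) = [-3.8446, -5.5483, 3.2467]
||prox(x)|| = 7.4904
Step 4: Proximal objective.
0.5*||prox-x||^2 = 2.8085
lambda*||prox|| = 17.7522
Total = 20.5607


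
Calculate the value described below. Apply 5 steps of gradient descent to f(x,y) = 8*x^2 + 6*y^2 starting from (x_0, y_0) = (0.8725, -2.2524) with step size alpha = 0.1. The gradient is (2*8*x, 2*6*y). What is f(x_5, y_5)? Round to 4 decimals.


Gradient descent on f(x,y) = 8*x^2 + 6*y^2.
Starting point: (0.8725, -2.2524), alpha = 0.1
Step 1: grad_x = 2*8*0.8725 = 13.96, grad_y = 2*6*-2.2524 = -27.0288
  x_1 = 0.8725 - 0.1*13.96 = -0.5235
  y_1 = -2.2524 - 0.1*-27.0288 = 0.4505
Step 2: grad_x = 2*8*-0.5235 = -8.376, grad_y = 2*6*0.4505 = 5.4058
  x_2 = -0.5235 - 0.1*-8.376 = 0.3141
  y_2 = 0.4505 - 0.1*5.4058 = -0.0901
Step 3: grad_x = 2*8*0.3141 = 5.0256, grad_y = 2*6*-0.0901 = -1.0812
  x_3 = 0.3141 - 0.1*5.0256 = -0.1885
  y_3 = -0.0901 - 0.1*-1.0812 = 0.018
Step 4: grad_x = 2*8*-0.1885 = -3.0154, grad_y = 2*6*0.018 = 0.2162
  x_4 = -0.1885 - 0.1*-3.0154 = 0.1131
  y_4 = 0.018 - 0.1*0.2162 = -0.0036
Step 5: grad_x = 2*8*0.1131 = 1.8092, grad_y = 2*6*-0.0036 = -0.0432
  x_5 = 0.1131 - 0.1*1.8092 = -0.0678
  y_5 = -0.0036 - 0.1*-0.0432 = 0.0007
f(-0.0678, 0.0007) = 8*(-0.0678)^2 + 6*0.0007^2 = 0.0368


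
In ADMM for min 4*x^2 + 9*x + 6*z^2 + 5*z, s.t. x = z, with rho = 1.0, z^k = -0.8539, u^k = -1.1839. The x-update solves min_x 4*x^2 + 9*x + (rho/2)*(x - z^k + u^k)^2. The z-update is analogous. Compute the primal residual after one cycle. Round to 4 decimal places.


ADMM iteration with rho = 1.0, z^k = -0.8539, u^k = -1.1839
Step 1: x-update.
Minimize 4*x^2 + 9*x + (1.0/2)*(x + 0.8539 - 1.1839)^2
FOC: (2*4 + 1.0)*x = -9 + 1.0*(-0.8539 + 1.1839)
x^{k+1} = -0.9633
Step 2: z-update.
Minimize 6*z^2 + 5*z + (1.0/2)*(-0.9633 - z - 1.1839)^2
FOC: (2*6 + 1.0)*z = -5 + 1.0*(-0.9633 - 1.1839)
z^{k+1} = -0.5498
Step 3: u-update.
u^{k+1} = -1.1839 - 0.9633 + 0.5498 = -1.5974
Step 4: Primal residual = |-0.9633 + 0.5498| = 0.4135


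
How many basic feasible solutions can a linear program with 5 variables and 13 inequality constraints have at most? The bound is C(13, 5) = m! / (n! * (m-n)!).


Each vertex corresponds to some choice of n active constraints out of m, so the number of vertices is at most C(m, n) = m! / (n!(m-n)!).
m = 13, n = 5
Numerator: 13 * 12 * 11 * 10 * 9
Denominator: 5! = 120
C(13, 5) = 1287


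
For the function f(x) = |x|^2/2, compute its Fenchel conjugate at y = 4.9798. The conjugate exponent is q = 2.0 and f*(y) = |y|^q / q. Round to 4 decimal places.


The conjugate exponent q satisfies 1/p + 1/q = 1.
p = 2, so q = 2/(2 - 1) = 2.0
|y|^q = 4.9798^2.0 = 24.7984
f*(4.9798) = 24.7984 / 2.0 = 12.3992


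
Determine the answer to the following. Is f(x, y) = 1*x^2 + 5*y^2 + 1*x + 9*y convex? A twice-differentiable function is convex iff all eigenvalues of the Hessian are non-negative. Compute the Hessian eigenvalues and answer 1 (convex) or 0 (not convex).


The Hessian of f(x,y) = 1*x^2 + 5*y^2 + 1*x + 9*y is:
H = [[2, 0], [0, 10]]
Trace = 2 + 10 = 12
Determinant = 2*10 - (0)^2 = 20
Discriminant = (12)^2 - 4*20 = 64.0
Eigenvalues: lambda_1 = 2.0, lambda_2 = 10.0
The function is convex.

1


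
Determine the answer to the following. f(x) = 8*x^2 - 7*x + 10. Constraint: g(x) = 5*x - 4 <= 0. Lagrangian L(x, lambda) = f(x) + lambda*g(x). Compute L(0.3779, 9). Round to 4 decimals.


Step 1: Evaluate f(x).
f(0.3779) = 8*0.3779^2 - 7*0.3779 + 10 = 8.4972
Step 2: Evaluate g(x).
g(0.3779) = 5*0.3779 - 4 = -2.1105
Step 3: Compute Lagrangian.
L = 8.4972 + 9*-2.1105 = -10.4973


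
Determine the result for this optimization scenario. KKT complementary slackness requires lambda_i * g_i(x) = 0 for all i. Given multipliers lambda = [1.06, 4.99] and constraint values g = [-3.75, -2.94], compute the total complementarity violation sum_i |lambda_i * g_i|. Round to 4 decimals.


KKT complementary slackness check:
lambda_1 * g_1 = 1.06 * -3.75 = -3.975
lambda_2 * g_2 = 4.99 * -2.94 = -14.6706
Total violation = 3.975 + 14.6706 = 18.6456


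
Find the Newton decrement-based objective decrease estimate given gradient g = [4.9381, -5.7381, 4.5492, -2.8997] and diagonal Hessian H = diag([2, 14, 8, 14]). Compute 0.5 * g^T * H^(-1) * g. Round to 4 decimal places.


Step 1: H is diagonal, so H^(-1) * g = [2.4691, -0.4099, 0.5687, -0.2071].
Step 2: g^T H^(-1) g = sum_i g_i^2 / H_ii
  = (4.9381)^2/2 + (-5.7381)^2/14 + (4.5492)^2/8 + (-2.8997)^2/14
  = 12.1924 + 2.3518 + 2.5869 + 0.6006 = 17.7318
Step 3: Objective decrease = 0.5 * g^T H^(-1) g = 8.8659


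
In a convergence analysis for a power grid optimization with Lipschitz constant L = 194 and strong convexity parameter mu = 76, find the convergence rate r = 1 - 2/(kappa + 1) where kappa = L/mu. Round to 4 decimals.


Step 1: Compute the condition number.
kappa = L/mu = 194/76 = 2.5526
Step 2: Compute the convergence rate.
r = 1 - 2/(kappa + 1) = 1 - 2*mu/(L + mu) = (L - mu)/(L + mu) = 118/270 = 0.437


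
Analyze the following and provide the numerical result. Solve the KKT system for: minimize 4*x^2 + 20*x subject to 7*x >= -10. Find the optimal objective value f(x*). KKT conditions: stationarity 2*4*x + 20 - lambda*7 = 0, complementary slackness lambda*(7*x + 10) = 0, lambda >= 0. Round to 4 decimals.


Step 1: Try lambda = 0 (constraint inactive).
x_unc = -20/(2*4) = -2.5
Check: 7*-2.5 = -17.5 < -10 -- violated!
Step 2: Constraint must be active: 7*x = -10
x* = -10/7 = -1.4286 (rounded; the exact value -10/7 is used below)
lambda = (2*4*(-10/7) + 20)/7 = 1.2245
Step 3: Compute optimal value.
f(x*) = 4*(-10/7)^2 + 20*(-10/7) = -20.4082


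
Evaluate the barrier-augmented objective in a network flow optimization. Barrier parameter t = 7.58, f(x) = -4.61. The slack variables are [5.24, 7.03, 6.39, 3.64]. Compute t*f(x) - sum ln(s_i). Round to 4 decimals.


Step 1: Compute log-barrier.
ln values: [1.6563, 1.9502, 1.8547, 1.292]
phi = -(1.6563 + 1.9502 + 1.8547 + 1.292) = -6.7532
Step 2: Compute augmented objective.
t*f(x) = 7.58*-4.61 = -34.9438
Total = -34.9438 - 6.7532 = -41.697


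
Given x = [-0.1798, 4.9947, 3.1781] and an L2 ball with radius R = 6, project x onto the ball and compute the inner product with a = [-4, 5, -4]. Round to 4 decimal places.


Step 1: Compute ||x|| (intermediates to 6 decimals).
||x|| = sqrt((-0.1798)^2 + 4.9947^2 + 3.1781^2) = 5.92281
Step 2: Project.
Since ||x|| <= R, proj = x (no scaling needed).
proj(x) = [-0.1798, 4.9947, 3.1781]
Step 3: Dot product.
a^T * proj(x) = -4*(-0.1798) + 5*4.9947 - 4*3.1781 = 12.9803


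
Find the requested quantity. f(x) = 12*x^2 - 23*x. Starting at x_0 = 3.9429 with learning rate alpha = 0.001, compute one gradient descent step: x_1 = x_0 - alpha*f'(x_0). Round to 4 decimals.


We compute the gradient at x_0 and apply the update.
f'(x) = 24*x - 23
f'(3.9429) = 24*3.9429 - 23 = 71.6296
x_1 = 3.9429 - 0.001*71.6296 = 3.8713


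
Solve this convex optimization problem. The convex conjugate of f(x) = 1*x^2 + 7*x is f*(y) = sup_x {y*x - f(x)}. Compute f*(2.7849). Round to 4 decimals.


f*(y) = sup_x {y*x - a*x^2 - b*x} = sup_x {(y-b)*x - a*x^2}
FOC: (y - b) - 2a*x = 0 => x* = (y - b)/(2a)
x* = (2.7849 - 7)/(2*1) = -2.1076
f*(2.7849) = (y-b)^2/(4a) = (2.7849 - 7)^2/(4*1)
= 17.7671/4 = 4.4418


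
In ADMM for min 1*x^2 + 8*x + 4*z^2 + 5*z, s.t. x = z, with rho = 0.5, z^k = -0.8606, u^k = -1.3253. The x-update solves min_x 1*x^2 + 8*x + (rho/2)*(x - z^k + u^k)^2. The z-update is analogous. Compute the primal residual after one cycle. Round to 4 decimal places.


ADMM iteration with rho = 0.5, z^k = -0.8606, u^k = -1.3253
Step 1: x-update.
Minimize 1*x^2 + 8*x + (0.5/2)*(x + 0.8606 - 1.3253)^2
FOC: (2*1 + 0.5)*x = -8 + 0.5*(-0.8606 + 1.3253)
x^{k+1} = -3.1071
Step 2: z-update.
Minimize 4*z^2 + 5*z + (0.5/2)*(-3.1071 - z - 1.3253)^2
FOC: (2*4 + 0.5)*z = -5 + 0.5*(-3.1071 - 1.3253)
z^{k+1} = -0.849
Step 3: u-update.
u^{k+1} = -1.3253 - 3.1071 + 0.849 = -3.5834
Step 4: Primal residual = |-3.1071 + 0.849| = 2.2581


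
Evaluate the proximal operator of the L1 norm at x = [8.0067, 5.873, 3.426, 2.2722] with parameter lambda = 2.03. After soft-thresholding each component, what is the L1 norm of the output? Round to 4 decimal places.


Soft-thresholding with lambda = 2.03:
prox(8.0067) = sign(8.0067)*max(|8.0067| - 2.03, 0) = 5.9767
prox(5.873) = sign(5.873)*max(|5.873| - 2.03, 0) = 3.843
prox(3.426) = sign(3.426)*max(|3.426| - 2.03, 0) = 1.396
prox(2.2722) = sign(2.2722)*max(|2.2722| - 2.03, 0) = 0.2422
prox(x) = [5.9767, 3.843, 1.396, 0.2422]
||prox(x)||_1 = 5.9767 + 3.843 + 1.396 + 0.2422 = 11.4579


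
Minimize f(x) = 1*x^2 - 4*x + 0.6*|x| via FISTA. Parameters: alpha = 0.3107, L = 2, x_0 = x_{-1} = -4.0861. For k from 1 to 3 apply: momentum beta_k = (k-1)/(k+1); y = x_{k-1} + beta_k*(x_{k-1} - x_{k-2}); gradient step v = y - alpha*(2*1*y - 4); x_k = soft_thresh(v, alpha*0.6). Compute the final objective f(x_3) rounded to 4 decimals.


FISTA on f(x) = 1*x^2 - 4*x + 0.6*|x|
L = 2, alpha = 0.3107
Iteration 1: beta = 0.0, y = -4.0861 + 0.0*(-4.0861 + 4.0861) = -4.0861
  grad(y) = -12.1722, v = y - alpha*grad = -0.3042
  prox(v) = soft_thresh(-0.3042, 0.1864) = -0.1178
Iteration 2: beta = 0.3333, y = -0.1178 + 0.3333*(-0.1178 + 4.0861) = 1.205
  grad(y) = -1.59, v = y - alpha*grad = 1.699
  prox(v) = soft_thresh(1.699, 0.1864) = 1.5126
Iteration 3: beta = 0.5, y = 1.5126 + 0.5*(1.5126 + 0.1178) = 2.3278
  grad(y) = 0.6556, v = y - alpha*grad = 2.1241
  prox(v) = soft_thresh(2.1241, 0.1864) = 1.9377
f(x_3) = 1*1.9377^2 - 4*1.9377 + 0.6*|1.9377| = -2.8335


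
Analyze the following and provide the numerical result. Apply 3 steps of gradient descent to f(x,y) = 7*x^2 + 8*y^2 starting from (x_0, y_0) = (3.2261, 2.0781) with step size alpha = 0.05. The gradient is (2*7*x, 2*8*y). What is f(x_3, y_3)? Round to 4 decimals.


Gradient descent on f(x,y) = 7*x^2 + 8*y^2.
Starting point: (3.2261, 2.0781), alpha = 0.05
Step 1: grad_x = 2*7*3.2261 = 45.1654, grad_y = 2*8*2.0781 = 33.2496
  x_1 = 3.2261 - 0.05*45.1654 = 0.9678
  y_1 = 2.0781 - 0.05*33.2496 = 0.4156
Step 2: grad_x = 2*7*0.9678 = 13.5496, grad_y = 2*8*0.4156 = 6.6499
  x_2 = 0.9678 - 0.05*13.5496 = 0.2903
  y_2 = 0.4156 - 0.05*6.6499 = 0.0831
Step 3: grad_x = 2*7*0.2903 = 4.0649, grad_y = 2*8*0.0831 = 1.33
  x_3 = 0.2903 - 0.05*4.0649 = 0.0871
  y_3 = 0.0831 - 0.05*1.33 = 0.0166
f(0.0871, 0.0166) = 7*0.0871^2 + 8*0.0166^2 = 0.0553


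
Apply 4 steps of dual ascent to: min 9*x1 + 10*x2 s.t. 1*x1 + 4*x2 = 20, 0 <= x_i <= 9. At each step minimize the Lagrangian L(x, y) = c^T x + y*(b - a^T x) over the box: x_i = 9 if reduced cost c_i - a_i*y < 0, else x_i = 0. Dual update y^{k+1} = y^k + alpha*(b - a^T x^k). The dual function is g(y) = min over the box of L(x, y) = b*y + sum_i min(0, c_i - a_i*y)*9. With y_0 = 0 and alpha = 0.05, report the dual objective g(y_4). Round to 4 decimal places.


Dual ascent for LP: min 9*x1 + 10*x2, 1*x1 + 4*x2 = 20, 0 <= x_i <= 9
Step 1: y^k = 0.0, reduced costs: (9.0, 10.0)
  x^k = (0.0, 0.0), subgradient = b - a^T x = 20.0
  y^{k+1} = 0.0 + 0.05*20.0 = 1.0
Step 2: y^k = 1.0, reduced costs: (8.0, 6.0)
  x^k = (0.0, 0.0), subgradient = b - a^T x = 20.0
  y^{k+1} = 1.0 + 0.05*20.0 = 2.0
Step 3: y^k = 2.0, reduced costs: (7.0, 2.0)
  x^k = (0.0, 0.0), subgradient = b - a^T x = 20.0
  y^{k+1} = 2.0 + 0.05*20.0 = 3.0
Step 4: y^k = 3.0, reduced costs: (6.0, -2.0)
  x^k = (0.0, 9.0), subgradient = b - a^T x = -16.0
  y^{k+1} = 3.0 + 0.05*-16.0 = 2.2
Dual objective at y_4 = 2.2: reduced costs (6.8, 1.2), box minimizer x = (0.0, 0.0)
g(y_4) = b*y + (c1 - a1*y)*x1 + (c2 - a2*y)*x2 = 20*2.2 + 6.8*0.0 + 1.2*0.0 = 44.0 + 0.0 + 0.0 = 44.0


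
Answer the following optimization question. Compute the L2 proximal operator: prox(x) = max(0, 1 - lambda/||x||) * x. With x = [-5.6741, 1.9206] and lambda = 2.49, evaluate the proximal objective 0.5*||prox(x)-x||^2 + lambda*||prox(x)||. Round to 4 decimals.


Step 1: Compute ||x||.
||x|| = 5.9903
Step 2: Compute scaling factor.
scale = max(0, 1 - 2.49/5.9903) = 0.5843
Step 3: prox(x) = [-3.3155, 1.1223]
||prox(x)|| = 3.5003
Step 4: Proximal objective.
0.5*||prox-x||^2 = 3.1001
lambda*||prox|| = 8.7157
Total = 11.8159


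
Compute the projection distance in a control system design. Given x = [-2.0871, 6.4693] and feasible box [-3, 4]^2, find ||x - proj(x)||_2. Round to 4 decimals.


Project each component onto [-3, 4].
clip(-2.0871) = -2.0871, clip(6.4693) = 4.0
Projection = [-2.0871, 4.0]
Squared diffs: [0.0, 6.0974]
Distance = sqrt(6.0974) = 2.4693


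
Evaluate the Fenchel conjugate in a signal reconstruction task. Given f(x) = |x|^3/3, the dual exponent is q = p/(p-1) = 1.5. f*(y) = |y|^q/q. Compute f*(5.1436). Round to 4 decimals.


The conjugate exponent q satisfies 1/p + 1/q = 1.
p = 3, so q = 3/(3 - 1) = 1.5
|y|^q = 5.1436^1.5 = 11.6654
f*(5.1436) = 11.6654 / 1.5 = 7.777


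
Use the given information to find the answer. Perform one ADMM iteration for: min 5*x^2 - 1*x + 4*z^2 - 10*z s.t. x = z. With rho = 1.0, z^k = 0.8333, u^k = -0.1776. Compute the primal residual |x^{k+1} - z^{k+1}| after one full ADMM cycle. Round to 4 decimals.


ADMM iteration with rho = 1.0, z^k = 0.8333, u^k = -0.1776
Step 1: x-update.
Minimize 5*x^2 - 1*x + (1.0/2)*(x - 0.8333 - 0.1776)^2
FOC: (2*5 + 1.0)*x = 1 + 1.0*(0.8333 + 0.1776)
x^{k+1} = 0.1828
Step 2: z-update.
Minimize 4*z^2 - 10*z + (1.0/2)*(0.1828 - z - 0.1776)^2
FOC: (2*4 + 1.0)*z = 10 + 1.0*(0.1828 - 0.1776)
z^{k+1} = 1.1117
Step 3: u-update.
u^{k+1} = -0.1776 + 0.1828 - 1.1117 = -1.1065
Step 4: Primal residual = |0.1828 - 1.1117| = 0.9289


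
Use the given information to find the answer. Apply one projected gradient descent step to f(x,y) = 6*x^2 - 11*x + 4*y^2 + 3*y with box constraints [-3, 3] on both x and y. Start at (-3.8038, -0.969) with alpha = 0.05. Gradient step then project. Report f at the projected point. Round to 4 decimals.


Step 1: Compute gradient at (-3.8038, -0.969).
grad_x = 2*6*-3.8038 - 11 = -56.6456
grad_y = 2*4*-0.969 + 3 = -4.752
Step 2: Gradient step.
x_raw = -3.8038 - 0.05*-56.6456 = -0.9715
y_raw = -0.969 - 0.05*-4.752 = -0.7314
Step 3: Project onto [-3, 3].
x_proj = clip(-0.9715) = -0.9715
y_proj = clip(-0.7314) = -0.7314
Step 4: Evaluate f.
f(-0.9715, -0.7314) = 16.2954


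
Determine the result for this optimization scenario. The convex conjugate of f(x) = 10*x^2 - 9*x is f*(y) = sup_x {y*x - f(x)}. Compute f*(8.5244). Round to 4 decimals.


f*(y) = sup_x {y*x - a*x^2 - b*x} = sup_x {(y-b)*x - a*x^2}
FOC: (y - b) - 2a*x = 0 => x* = (y - b)/(2a)
x* = (8.5244 + 9)/(2*10) = 0.8762
f*(8.5244) = (y-b)^2/(4a) = (8.5244 + 9)^2/(4*10)
= 307.1046/40 = 7.6776


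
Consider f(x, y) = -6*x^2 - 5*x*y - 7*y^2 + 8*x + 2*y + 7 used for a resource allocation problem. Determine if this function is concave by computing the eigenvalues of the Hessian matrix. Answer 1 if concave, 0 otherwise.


The Hessian of f(x,y) = -6*x^2 - 5*x*y - 7*y^2 + 8*x + 2*y + 7 is:
H = [[-12, -5], [-5, -14]]
Trace = -12 - 14 = -26
Determinant = -12*-14 - (-5)^2 = 143
Discriminant = (-26)^2 - 4*143 = 104.0
Eigenvalues: lambda_1 = -18.099, lambda_2 = -7.901
The function is concave.

1


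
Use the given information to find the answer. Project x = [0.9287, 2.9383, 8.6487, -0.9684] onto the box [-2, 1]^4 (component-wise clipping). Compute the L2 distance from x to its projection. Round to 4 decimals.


Project each component onto [-2, 1].
clip(0.9287) = 0.9287, clip(2.9383) = 1.0, clip(8.6487) = 1.0, clip(-0.9684) = -0.9684
Projection = [0.9287, 1.0, 1.0, -0.9684]
Squared diffs: [0.0, 3.757, 58.5026, 0.0]
Distance = sqrt(62.2596) = 7.8905


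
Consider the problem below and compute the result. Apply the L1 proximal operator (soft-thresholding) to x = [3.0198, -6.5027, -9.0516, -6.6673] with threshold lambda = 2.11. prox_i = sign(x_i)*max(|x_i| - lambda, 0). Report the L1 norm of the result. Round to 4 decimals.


Soft-thresholding with lambda = 2.11:
prox(3.0198) = sign(3.0198)*max(|3.0198| - 2.11, 0) = 0.9098
prox(-6.5027) = sign(-6.5027)*max(|-6.5027| - 2.11, 0) = -4.3927
prox(-9.0516) = sign(-9.0516)*max(|-9.0516| - 2.11, 0) = -6.9416
prox(-6.6673) = sign(-6.6673)*max(|-6.6673| - 2.11, 0) = -4.5573
prox(x) = [0.9098, -4.3927, -6.9416, -4.5573]
||prox(x)||_1 = 0.9098 + 4.3927 + 6.9416 + 4.5573 = 16.8014


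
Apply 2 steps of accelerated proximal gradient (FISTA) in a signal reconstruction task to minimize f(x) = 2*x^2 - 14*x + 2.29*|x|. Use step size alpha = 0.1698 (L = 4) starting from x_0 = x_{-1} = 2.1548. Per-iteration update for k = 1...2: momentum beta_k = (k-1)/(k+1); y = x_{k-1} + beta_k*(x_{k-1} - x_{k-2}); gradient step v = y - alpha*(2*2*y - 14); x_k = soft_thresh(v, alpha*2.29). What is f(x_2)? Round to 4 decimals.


FISTA on f(x) = 2*x^2 - 14*x + 2.29*|x|
L = 4, alpha = 0.1698
Iteration 1: beta = 0.0, y = 2.1548 + 0.0*(2.1548 - 2.1548) = 2.1548
  grad(y) = -5.3808, v = y - alpha*grad = 3.0685
  prox(v) = soft_thresh(3.0685, 0.3888) = 2.6796
Iteration 2: beta = 0.3333, y = 2.6796 + 0.3333*(2.6796 - 2.1548) = 2.8546
  grad(y) = -2.5818, v = y - alpha*grad = 3.2929
  prox(v) = soft_thresh(3.2929, 0.3888) = 2.9041
f(x_2) = 2*2.9041^2 - 14*2.9041 + 2.29*|2.9041| = -17.1394


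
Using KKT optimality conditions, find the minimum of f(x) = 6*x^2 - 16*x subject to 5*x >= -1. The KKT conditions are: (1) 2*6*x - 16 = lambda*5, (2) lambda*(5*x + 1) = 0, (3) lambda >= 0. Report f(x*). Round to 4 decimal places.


Step 1: Try lambda = 0 (constraint inactive).
Stationarity: 2*6*x - 16 = 0
x* = 16/(2*6) = 4/3 = 1.3333 (rounded; the exact value 4/3 is used below)
Check constraint: 5*1.3333 = 6.6665 >= -1 -- satisfied.
Step 2: Compute optimal value.
f(x*) = 6*(4/3)^2 - 16*(4/3) = -10.6667


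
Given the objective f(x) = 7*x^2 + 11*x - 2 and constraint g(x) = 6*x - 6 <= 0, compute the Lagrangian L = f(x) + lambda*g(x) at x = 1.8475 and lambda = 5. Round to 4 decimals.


Step 1: Evaluate f(x).
f(1.8475) = 7*1.8475^2 + 11*1.8475 - 2 = 42.2153
Step 2: Evaluate g(x).
g(1.8475) = 6*1.8475 - 6 = 5.085
Step 3: Compute Lagrangian.
L = 42.2153 + 5*5.085 = 67.6403


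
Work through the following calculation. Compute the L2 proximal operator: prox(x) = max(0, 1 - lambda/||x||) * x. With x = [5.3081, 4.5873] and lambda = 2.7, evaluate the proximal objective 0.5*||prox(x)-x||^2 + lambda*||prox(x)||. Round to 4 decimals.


Step 1: Compute ||x||.
||x|| = 7.0156
Step 2: Compute scaling factor.
scale = max(0, 1 - 2.7/7.0156) = 0.6151
Step 3: prox(x) = [3.2653, 2.8219]
||prox(x)|| = 4.3156
Step 4: Proximal objective.
0.5*||prox-x||^2 = 3.645
lambda*||prox|| = 11.6521
Total = 15.2972


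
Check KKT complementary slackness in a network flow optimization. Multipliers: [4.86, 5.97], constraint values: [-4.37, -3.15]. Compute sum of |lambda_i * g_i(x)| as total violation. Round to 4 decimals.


KKT complementary slackness check:
lambda_1 * g_1 = 4.86 * -4.37 = -21.2382
lambda_2 * g_2 = 5.97 * -3.15 = -18.8055
Total violation = 21.2382 + 18.8055 = 40.0437


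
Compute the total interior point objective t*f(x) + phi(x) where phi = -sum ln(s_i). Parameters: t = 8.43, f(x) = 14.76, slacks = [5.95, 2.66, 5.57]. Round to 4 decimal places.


Step 1: Compute log-barrier.
ln values: [1.7834, 0.9783, 1.7174]
phi = -(1.7834 + 0.9783 + 1.7174) = -4.4791
Step 2: Compute augmented objective.
t*f(x) = 8.43*14.76 = 124.4268
Total = 124.4268 - 4.4791 = 119.9477


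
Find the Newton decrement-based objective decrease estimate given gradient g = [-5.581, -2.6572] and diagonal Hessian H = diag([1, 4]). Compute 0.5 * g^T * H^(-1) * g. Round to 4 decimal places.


Step 1: H is diagonal, so H^(-1) * g = [-5.581, -0.6643].
Step 2: g^T H^(-1) g = sum_i g_i^2 / H_ii
  = (-5.581)^2/1 + (-2.6572)^2/4
  = 31.1476 + 1.7652 = 32.9127
Step 3: Objective decrease = 0.5 * g^T H^(-1) g = 16.4564


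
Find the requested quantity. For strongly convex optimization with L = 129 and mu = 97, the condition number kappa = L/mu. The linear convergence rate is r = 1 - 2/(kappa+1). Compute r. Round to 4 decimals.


Step 1: Compute the condition number.
kappa = L/mu = 129/97 = 1.3299
Step 2: Compute the convergence rate.
r = 1 - 2/(kappa + 1) = 1 - 2*mu/(L + mu) = (L - mu)/(L + mu) = 32/226 = 0.1416


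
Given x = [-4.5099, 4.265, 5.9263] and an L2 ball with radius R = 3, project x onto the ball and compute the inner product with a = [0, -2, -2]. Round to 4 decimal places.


Step 1: Compute ||x|| (intermediates to 6 decimals).
||x|| = sqrt((-4.5099)^2 + 4.265^2 + 5.9263^2) = 8.581984
Step 2: Project.
Since ||x|| > R, scale = R/||x|| = 3/8.581984 = 0.34957, proj(x) = scale * x
proj(x) = [-1.576526, 1.490916, 2.071657]
Step 3: Dot product.
a^T * proj(x) = 0*(-1.576526) - 2*1.490916 - 2*2.071657 = -7.1251


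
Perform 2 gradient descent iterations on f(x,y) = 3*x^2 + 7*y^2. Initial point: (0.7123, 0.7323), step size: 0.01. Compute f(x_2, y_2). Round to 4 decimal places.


Gradient descent on f(x,y) = 3*x^2 + 7*y^2.
Starting point: (0.7123, 0.7323), alpha = 0.01
Step 1: grad_x = 2*3*0.7123 = 4.2738, grad_y = 2*7*0.7323 = 10.2522
  x_1 = 0.7123 - 0.01*4.2738 = 0.6696
  y_1 = 0.7323 - 0.01*10.2522 = 0.6298
Step 2: grad_x = 2*3*0.6696 = 4.0174, grad_y = 2*7*0.6298 = 8.8169
  x_2 = 0.6696 - 0.01*4.0174 = 0.6294
  y_2 = 0.6298 - 0.01*8.8169 = 0.5416
f(0.6294, 0.5416) = 3*0.6294^2 + 7*0.5416^2 = 3.2418


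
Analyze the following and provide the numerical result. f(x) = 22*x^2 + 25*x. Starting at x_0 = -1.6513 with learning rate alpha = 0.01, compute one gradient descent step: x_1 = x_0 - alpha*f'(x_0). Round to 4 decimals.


We compute the gradient at x_0 and apply the update.
f'(x) = 44*x + 25
f'(-1.6513) = 44*-1.6513 + 25 = -47.6572
x_1 = -1.6513 - 0.01*-47.6572 = -1.1747


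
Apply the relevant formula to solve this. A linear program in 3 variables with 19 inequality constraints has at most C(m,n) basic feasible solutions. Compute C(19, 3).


Each vertex corresponds to some choice of n active constraints out of m, so the number of vertices is at most C(m, n) = m! / (n!(m-n)!).
m = 19, n = 3
Numerator: 19 * 18 * 17
Denominator: 3! = 6
C(19, 3) = 969


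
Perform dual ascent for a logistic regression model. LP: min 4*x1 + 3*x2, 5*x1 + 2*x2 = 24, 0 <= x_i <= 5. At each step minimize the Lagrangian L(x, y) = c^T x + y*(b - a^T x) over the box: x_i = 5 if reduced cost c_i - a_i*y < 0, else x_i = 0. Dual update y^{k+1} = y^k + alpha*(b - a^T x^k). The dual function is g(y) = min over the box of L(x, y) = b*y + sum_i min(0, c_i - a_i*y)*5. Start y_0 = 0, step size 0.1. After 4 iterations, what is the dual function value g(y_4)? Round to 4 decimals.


Dual ascent for LP: min 4*x1 + 3*x2, 5*x1 + 2*x2 = 24, 0 <= x_i <= 5
Step 1: y^k = 0.0, reduced costs: (4.0, 3.0)
  x^k = (0.0, 0.0), subgradient = b - a^T x = 24.0
  y^{k+1} = 0.0 + 0.1*24.0 = 2.4
Step 2: y^k = 2.4, reduced costs: (-8.0, -1.8)
  x^k = (5.0, 5.0), subgradient = b - a^T x = -11.0
  y^{k+1} = 2.4 + 0.1*-11.0 = 1.3
Step 3: y^k = 1.3, reduced costs: (-2.5, 0.4)
  x^k = (5.0, 0.0), subgradient = b - a^T x = -1.0
  y^{k+1} = 1.3 + 0.1*-1.0 = 1.2
Step 4: y^k = 1.2, reduced costs: (-2.0, 0.6)
  x^k = (5.0, 0.0), subgradient = b - a^T x = -1.0
  y^{k+1} = 1.2 + 0.1*-1.0 = 1.1
Dual objective at y_4 = 1.1: reduced costs (-1.5, 0.8), box minimizer x = (5.0, 0.0)
g(y_4) = b*y + (c1 - a1*y)*x1 + (c2 - a2*y)*x2 = 24*1.1 + (-1.5)*5.0 + 0.8*0.0 = 26.4 - 7.5 + 0.0 = 18.9


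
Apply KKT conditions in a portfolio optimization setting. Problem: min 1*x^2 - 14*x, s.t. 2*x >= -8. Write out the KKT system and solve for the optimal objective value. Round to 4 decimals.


Step 1: Try lambda = 0 (constraint inactive).
Stationarity: 2*1*x - 14 = 0
x* = 14/(2*1) = 7.0
Check constraint: 2*7.0 = 14.0 >= -8 -- satisfied.
Step 2: Compute optimal value.
f(x*) = 1*7.0^2 - 14*7.0 = -49.0


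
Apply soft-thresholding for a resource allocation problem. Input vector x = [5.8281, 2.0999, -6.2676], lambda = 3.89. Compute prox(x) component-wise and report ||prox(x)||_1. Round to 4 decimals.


Soft-thresholding with lambda = 3.89:
prox(5.8281) = sign(5.8281)*max(|5.8281| - 3.89, 0) = 1.9381
prox(2.0999) = sign(2.0999)*max(|2.0999| - 3.89, 0) = 0.0
prox(-6.2676) = sign(-6.2676)*max(|-6.2676| - 3.89, 0) = -2.3776
prox(x) = [1.9381, 0.0, -2.3776]
||prox(x)||_1 = 1.9381 + 0.0 + 2.3776 = 4.3157


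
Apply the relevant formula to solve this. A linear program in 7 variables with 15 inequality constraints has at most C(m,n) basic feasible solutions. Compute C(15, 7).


Each vertex corresponds to some choice of n active constraints out of m, so the number of vertices is at most C(m, n) = m! / (n!(m-n)!).
m = 15, n = 7
Numerator: 15 * 14 * 13 * 12 * 11 * 10 * 9
Denominator: 7! = 5040
C(15, 7) = 6435


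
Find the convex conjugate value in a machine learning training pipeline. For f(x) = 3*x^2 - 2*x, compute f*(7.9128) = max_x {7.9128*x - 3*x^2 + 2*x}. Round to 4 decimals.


f*(y) = sup_x {y*x - a*x^2 - b*x} = sup_x {(y-b)*x - a*x^2}
FOC: (y - b) - 2a*x = 0 => x* = (y - b)/(2a)
x* = (7.9128 + 2)/(2*3) = 1.6521
f*(7.9128) = (y-b)^2/(4a) = (7.9128 + 2)^2/(4*3)
= 98.2636/12 = 8.1886


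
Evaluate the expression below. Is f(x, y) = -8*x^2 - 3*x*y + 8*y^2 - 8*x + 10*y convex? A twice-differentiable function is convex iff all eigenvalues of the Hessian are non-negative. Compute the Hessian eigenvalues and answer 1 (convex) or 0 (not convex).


The Hessian of f(x,y) = -8*x^2 - 3*x*y + 8*y^2 - 8*x + 10*y is:
H = [[-16, -3], [-3, 16]]
Trace = -16 + 16 = 0
Determinant = -16*16 - (-3)^2 = -265
Discriminant = (0)^2 - 4*-265 = 1060.0
Eigenvalues: lambda_1 = -16.2788, lambda_2 = 16.2788
The function is not convex.

0


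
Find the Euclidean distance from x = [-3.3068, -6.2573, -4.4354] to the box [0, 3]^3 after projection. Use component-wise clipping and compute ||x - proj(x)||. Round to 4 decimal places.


Project each component onto [0, 3].
clip(-3.3068) = 0.0, clip(-6.2573) = 0.0, clip(-4.4354) = 0.0
Projection = [0.0, 0.0, 0.0]
Squared diffs: [10.9349, 39.1538, 19.6728]
Distance = sqrt(69.7615) = 8.3523


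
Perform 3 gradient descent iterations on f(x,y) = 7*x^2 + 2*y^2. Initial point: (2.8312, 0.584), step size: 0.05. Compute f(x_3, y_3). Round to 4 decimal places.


Gradient descent on f(x,y) = 7*x^2 + 2*y^2.
Starting point: (2.8312, 0.584), alpha = 0.05
Step 1: grad_x = 2*7*2.8312 = 39.6368, grad_y = 2*2*0.584 = 2.336
  x_1 = 2.8312 - 0.05*39.6368 = 0.8494
  y_1 = 0.584 - 0.05*2.336 = 0.4672
Step 2: grad_x = 2*7*0.8494 = 11.891, grad_y = 2*2*0.4672 = 1.8688
  x_2 = 0.8494 - 0.05*11.891 = 0.2548
  y_2 = 0.4672 - 0.05*1.8688 = 0.3738
Step 3: grad_x = 2*7*0.2548 = 3.5673, grad_y = 2*2*0.3738 = 1.495
  x_3 = 0.2548 - 0.05*3.5673 = 0.0764
  y_3 = 0.3738 - 0.05*1.495 = 0.299
f(0.0764, 0.299) = 7*0.0764^2 + 2*0.299^2 = 0.2197


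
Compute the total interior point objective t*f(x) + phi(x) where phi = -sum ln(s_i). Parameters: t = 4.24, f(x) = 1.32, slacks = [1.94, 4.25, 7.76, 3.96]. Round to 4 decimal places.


Step 1: Compute log-barrier.
ln values: [0.6627, 1.4469, 2.049, 1.3762]
phi = -(0.6627 + 1.4469 + 2.049 + 1.3762) = -5.5348
Step 2: Compute augmented objective.
t*f(x) = 4.24*1.32 = 5.5968
Total = 5.5968 - 5.5348 = 0.062


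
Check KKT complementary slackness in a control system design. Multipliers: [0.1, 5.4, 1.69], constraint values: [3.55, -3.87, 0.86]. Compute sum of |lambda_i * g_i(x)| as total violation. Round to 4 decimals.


KKT complementary slackness check:
lambda_1 * g_1 = 0.1 * 3.55 = 0.355
lambda_2 * g_2 = 5.4 * -3.87 = -20.898
lambda_3 * g_3 = 1.69 * 0.86 = 1.4534
Total violation = 0.355 + 20.898 + 1.4534 = 22.7064


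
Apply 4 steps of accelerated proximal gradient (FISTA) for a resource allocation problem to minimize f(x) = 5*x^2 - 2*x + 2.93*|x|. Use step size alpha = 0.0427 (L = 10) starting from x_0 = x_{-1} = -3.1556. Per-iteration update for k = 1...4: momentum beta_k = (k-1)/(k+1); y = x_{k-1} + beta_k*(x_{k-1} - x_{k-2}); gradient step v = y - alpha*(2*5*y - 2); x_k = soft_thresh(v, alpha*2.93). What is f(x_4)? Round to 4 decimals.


FISTA on f(x) = 5*x^2 - 2*x + 2.93*|x|
L = 10, alpha = 0.0427
Iteration 1: beta = 0.0, y = -3.1556 + 0.0*(-3.1556 + 3.1556) = -3.1556
  grad(y) = -33.556, v = y - alpha*grad = -1.7228
  prox(v) = soft_thresh(-1.7228, 0.1251) = -1.5976
Iteration 2: beta = 0.3333, y = -1.5976 + 0.3333*(-1.5976 + 3.1556) = -1.0783
  grad(y) = -12.7833, v = y - alpha*grad = -0.5325
  prox(v) = soft_thresh(-0.5325, 0.1251) = -0.4074
Iteration 3: beta = 0.5, y = -0.4074 + 0.5*(-0.4074 + 1.5976) = 0.1878
  grad(y) = -0.1223, v = y - alpha*grad = 0.193
  prox(v) = soft_thresh(0.193, 0.1251) = 0.0679
Iteration 4: beta = 0.6, y = 0.0679 + 0.6*(0.0679 + 0.4074) = 0.353
  grad(y) = 1.5303, v = y - alpha*grad = 0.2877
  prox(v) = soft_thresh(0.2877, 0.1251) = 0.1626
f(x_4) = 5*0.1626^2 - 2*0.1626 + 2.93*|0.1626| = 0.2833


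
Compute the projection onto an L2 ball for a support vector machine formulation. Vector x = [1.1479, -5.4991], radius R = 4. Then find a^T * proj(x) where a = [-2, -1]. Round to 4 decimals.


Step 1: Compute ||x|| (intermediates to 6 decimals).
||x|| = sqrt(1.1479^2 + (-5.4991)^2) = 5.617631
Step 2: Project.
Since ||x|| > R, scale = R/||x|| = 4/5.617631 = 0.712044, proj(x) = scale * x
proj(x) = [0.817355, -3.915601]
Step 3: Dot product.
a^T * proj(x) = -2*0.817355 - 1*(-3.915601) = 2.2809


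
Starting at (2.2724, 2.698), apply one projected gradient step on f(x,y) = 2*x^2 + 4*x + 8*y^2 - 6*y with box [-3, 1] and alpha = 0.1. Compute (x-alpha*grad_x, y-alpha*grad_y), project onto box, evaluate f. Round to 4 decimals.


Step 1: Compute gradient at (2.2724, 2.698).
grad_x = 2*2*2.2724 + 4 = 13.0896
grad_y = 2*8*2.698 - 6 = 37.168
Step 2: Gradient step.
x_raw = 2.2724 - 0.1*13.0896 = 0.9634
y_raw = 2.698 - 0.1*37.168 = -1.0188
Step 3: Project onto [-3, 1].
x_proj = clip(0.9634) = 0.9634
y_proj = clip(-1.0188) = -1.0188
Step 4: Evaluate f.
f(0.9634, -1.0188) = 20.1266


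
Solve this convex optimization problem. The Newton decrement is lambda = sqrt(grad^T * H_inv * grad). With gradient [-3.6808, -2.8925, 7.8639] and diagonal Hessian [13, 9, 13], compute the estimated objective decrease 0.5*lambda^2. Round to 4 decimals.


Step 1: H is diagonal, so H^(-1) * g = [-0.2831, -0.3214, 0.6049].
Step 2: g^T H^(-1) g = sum_i g_i^2 / H_ii
  = (-3.6808)^2/13 + (-2.8925)^2/9 + (7.8639)^2/13
  = 1.0422 + 0.9296 + 4.757 = 6.7288
Step 3: Objective decrease = 0.5 * g^T H^(-1) g = 3.3644


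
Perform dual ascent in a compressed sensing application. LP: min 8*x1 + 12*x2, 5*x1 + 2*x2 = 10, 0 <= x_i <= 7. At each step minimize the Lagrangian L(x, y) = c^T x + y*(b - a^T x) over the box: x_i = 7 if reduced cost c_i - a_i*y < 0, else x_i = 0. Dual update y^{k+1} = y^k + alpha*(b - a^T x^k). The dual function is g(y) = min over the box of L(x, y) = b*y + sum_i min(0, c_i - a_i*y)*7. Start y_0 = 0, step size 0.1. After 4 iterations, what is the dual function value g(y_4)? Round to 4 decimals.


Dual ascent for LP: min 8*x1 + 12*x2, 5*x1 + 2*x2 = 10, 0 <= x_i <= 7
Step 1: y^k = 0.0, reduced costs: (8.0, 12.0)
  x^k = (0.0, 0.0), subgradient = b - a^T x = 10.0
  y^{k+1} = 0.0 + 0.1*10.0 = 1.0
Step 2: y^k = 1.0, reduced costs: (3.0, 10.0)
  x^k = (0.0, 0.0), subgradient = b - a^T x = 10.0
  y^{k+1} = 1.0 + 0.1*10.0 = 2.0
Step 3: y^k = 2.0, reduced costs: (-2.0, 8.0)
  x^k = (7.0, 0.0), subgradient = b - a^T x = -25.0
  y^{k+1} = 2.0 + 0.1*-25.0 = -0.5
Step 4: y^k = -0.5, reduced costs: (10.5, 13.0)
  x^k = (0.0, 0.0), subgradient = b - a^T x = 10.0
  y^{k+1} = -0.5 + 0.1*10.0 = 0.5
Dual objective at y_4 = 0.5: reduced costs (5.5, 11.0), box minimizer x = (0.0, 0.0)
g(y_4) = b*y + (c1 - a1*y)*x1 + (c2 - a2*y)*x2 = 10*0.5 + 5.5*0.0 + 11.0*0.0 = 5.0 + 0.0 + 0.0 = 5.0


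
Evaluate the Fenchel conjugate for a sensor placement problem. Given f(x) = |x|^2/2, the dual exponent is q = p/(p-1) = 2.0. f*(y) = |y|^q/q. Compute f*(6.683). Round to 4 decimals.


The conjugate exponent q satisfies 1/p + 1/q = 1.
p = 2, so q = 2/(2 - 1) = 2.0
|y|^q = 6.683^2.0 = 44.6625
f*(6.683) = 44.6625 / 2.0 = 22.3312


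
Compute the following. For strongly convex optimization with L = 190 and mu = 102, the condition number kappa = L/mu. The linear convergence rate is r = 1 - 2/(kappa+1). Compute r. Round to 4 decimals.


Step 1: Compute the condition number.
kappa = L/mu = 190/102 = 1.8627
Step 2: Compute the convergence rate.
r = 1 - 2/(kappa + 1) = 1 - 2*mu/(L + mu) = (L - mu)/(L + mu) = 88/292 = 0.3014


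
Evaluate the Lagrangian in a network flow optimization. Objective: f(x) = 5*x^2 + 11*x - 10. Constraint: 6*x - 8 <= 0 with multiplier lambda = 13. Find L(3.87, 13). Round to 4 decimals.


Step 1: Evaluate f(x).
f(3.87) = 5*3.87^2 + 11*3.87 - 10 = 107.4545
Step 2: Evaluate g(x).
g(3.87) = 6*3.87 - 8 = 15.22
Step 3: Compute Lagrangian.
L = 107.4545 + 13*15.22 = 305.3145


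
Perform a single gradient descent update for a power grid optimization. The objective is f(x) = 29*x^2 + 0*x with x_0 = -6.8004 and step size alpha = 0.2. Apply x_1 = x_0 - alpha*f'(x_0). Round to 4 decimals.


We compute the gradient at x_0 and apply the update.
f'(x) = 58*x + 0
f'(-6.8004) = 58*-6.8004 + 0 = -394.4232
x_1 = -6.8004 - 0.2*-394.4232 = 72.0842


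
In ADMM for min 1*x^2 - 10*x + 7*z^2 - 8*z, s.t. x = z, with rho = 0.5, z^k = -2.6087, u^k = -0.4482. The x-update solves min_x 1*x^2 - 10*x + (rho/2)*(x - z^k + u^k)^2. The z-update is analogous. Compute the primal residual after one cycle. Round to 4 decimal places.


ADMM iteration with rho = 0.5, z^k = -2.6087, u^k = -0.4482
Step 1: x-update.
Minimize 1*x^2 - 10*x + (0.5/2)*(x + 2.6087 - 0.4482)^2
FOC: (2*1 + 0.5)*x = 10 + 0.5*(-2.6087 + 0.4482)
x^{k+1} = 3.5679
Step 2: z-update.
Minimize 7*z^2 - 8*z + (0.5/2)*(3.5679 - z - 0.4482)^2
FOC: (2*7 + 0.5)*z = 8 + 0.5*(3.5679 - 0.4482)
z^{k+1} = 0.6593
Step 3: u-update.
u^{k+1} = -0.4482 + 3.5679 - 0.6593 = 2.4604
Step 4: Primal residual = |3.5679 - 0.6593| = 2.9086


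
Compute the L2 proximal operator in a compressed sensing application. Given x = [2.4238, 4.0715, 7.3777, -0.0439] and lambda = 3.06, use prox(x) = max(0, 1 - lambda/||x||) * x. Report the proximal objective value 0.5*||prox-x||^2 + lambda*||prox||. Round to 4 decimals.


Step 1: Compute ||x||.
||x|| = 8.7684
Step 2: Compute scaling factor.
scale = max(0, 1 - 3.06/8.7684) = 0.651
Step 3: prox(x) = [1.5779, 2.6506, 4.803, -0.0286]
||prox(x)|| = 5.7084
Step 4: Proximal objective.
0.5*||prox-x||^2 = 4.6818
lambda*||prox|| = 17.4677
Total = 22.1494


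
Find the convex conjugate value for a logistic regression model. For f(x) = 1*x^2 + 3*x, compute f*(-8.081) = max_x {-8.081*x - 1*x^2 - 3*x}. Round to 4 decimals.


f*(y) = sup_x {y*x - a*x^2 - b*x} = sup_x {(y-b)*x - a*x^2}
FOC: (y - b) - 2a*x = 0 => x* = (y - b)/(2a)
x* = (-8.081 - 3)/(2*1) = -5.5405
f*(-8.081) = (y-b)^2/(4a) = (-8.081 - 3)^2/(4*1)
= 122.7886/4 = 30.6971


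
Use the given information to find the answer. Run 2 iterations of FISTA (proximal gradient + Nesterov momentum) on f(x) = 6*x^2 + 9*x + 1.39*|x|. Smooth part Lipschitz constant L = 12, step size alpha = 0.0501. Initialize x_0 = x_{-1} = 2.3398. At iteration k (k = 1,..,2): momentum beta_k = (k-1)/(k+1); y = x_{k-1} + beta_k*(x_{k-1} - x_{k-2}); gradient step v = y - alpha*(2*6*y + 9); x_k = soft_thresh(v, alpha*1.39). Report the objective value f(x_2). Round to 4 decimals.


FISTA on f(x) = 6*x^2 + 9*x + 1.39*|x|
L = 12, alpha = 0.0501
Iteration 1: beta = 0.0, y = 2.3398 + 0.0*(2.3398 - 2.3398) = 2.3398
  grad(y) = 37.0776, v = y - alpha*grad = 0.4822
  prox(v) = soft_thresh(0.4822, 0.0696) = 0.4126
Iteration 2: beta = 0.3333, y = 0.4126 + 0.3333*(0.4126 - 2.3398) = -0.2298
  grad(y) = 6.242, v = y - alpha*grad = -0.5426
  prox(v) = soft_thresh(-0.5426, 0.0696) = -0.4729
f(x_2) = 6*(-0.4729)^2 + 9*(-0.4729) + 1.39*|-0.4729| = -2.257


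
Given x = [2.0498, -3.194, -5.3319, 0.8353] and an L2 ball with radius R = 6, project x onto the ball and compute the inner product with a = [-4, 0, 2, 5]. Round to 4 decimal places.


Step 1: Compute ||x|| (intermediates to 6 decimals).
||x|| = sqrt(2.0498^2 + (-3.194)^2 + (-5.3319)^2 + 0.8353^2) = 6.597742
Step 2: Project.
Since ||x|| > R, scale = R/||x|| = 6/6.597742 = 0.909402, proj(x) = scale * x
proj(x) = [1.864092, -2.90463, -4.848841, 0.759623]
Step 3: Dot product.
a^T * proj(x) = -4*1.864092 + 0*(-2.90463) + 2*(-4.848841) + 5*0.759623 = -13.3559


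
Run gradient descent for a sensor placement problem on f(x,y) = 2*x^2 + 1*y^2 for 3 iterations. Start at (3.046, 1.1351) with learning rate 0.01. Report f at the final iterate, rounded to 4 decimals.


Gradient descent on f(x,y) = 2*x^2 + 1*y^2.
Starting point: (3.046, 1.1351), alpha = 0.01
Step 1: grad_x = 2*2*3.046 = 12.184, grad_y = 2*1*1.1351 = 2.2702
  x_1 = 3.046 - 0.01*12.184 = 2.9242
  y_1 = 1.1351 - 0.01*2.2702 = 1.1124
Step 2: grad_x = 2*2*2.9242 = 11.6966, grad_y = 2*1*1.1124 = 2.2248
  x_2 = 2.9242 - 0.01*11.6966 = 2.8072
  y_2 = 1.1124 - 0.01*2.2248 = 1.0902
Step 3: grad_x = 2*2*2.8072 = 11.2288, grad_y = 2*1*1.0902 = 2.1803
  x_3 = 2.8072 - 0.01*11.2288 = 2.6949
  y_3 = 1.0902 - 0.01*2.1803 = 1.0683
f(2.6949, 1.0683) = 2*2.6949^2 + 1*1.0683^2 = 15.6664
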